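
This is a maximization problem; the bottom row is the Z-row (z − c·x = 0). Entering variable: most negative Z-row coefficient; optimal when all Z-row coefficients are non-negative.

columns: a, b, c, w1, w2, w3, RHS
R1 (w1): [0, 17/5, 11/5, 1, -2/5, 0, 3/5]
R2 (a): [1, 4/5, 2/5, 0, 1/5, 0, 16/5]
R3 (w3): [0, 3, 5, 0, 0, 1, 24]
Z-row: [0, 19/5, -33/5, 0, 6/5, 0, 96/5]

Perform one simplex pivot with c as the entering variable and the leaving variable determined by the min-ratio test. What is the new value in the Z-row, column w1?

Ratio test on column c — row 1: (3/5)/(11/5) = 3/11; row 2: (16/5)/(2/5) = 8; row 3: 24/5 = 24/5. Minimum is 3/11 at row 1 (w1 leaves); pivot element 11/5.
Divide row 1 by 11/5; eliminate column c from the other rows.
Z-row update in column w1: 0 − (-33/5)·(5/11) = 3.

3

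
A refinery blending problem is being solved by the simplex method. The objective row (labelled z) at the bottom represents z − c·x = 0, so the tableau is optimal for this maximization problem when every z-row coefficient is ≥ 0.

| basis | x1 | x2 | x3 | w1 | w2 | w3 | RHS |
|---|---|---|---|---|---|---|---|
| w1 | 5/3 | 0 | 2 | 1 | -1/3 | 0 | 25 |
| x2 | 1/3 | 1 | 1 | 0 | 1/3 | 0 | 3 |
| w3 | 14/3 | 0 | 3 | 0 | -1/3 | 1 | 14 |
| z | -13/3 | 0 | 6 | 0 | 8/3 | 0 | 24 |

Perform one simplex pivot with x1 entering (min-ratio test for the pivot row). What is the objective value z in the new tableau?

37

Ratio test on column x1 — row 1: 25/(5/3) = 15; row 2: 3/(1/3) = 9; row 3: 14/(14/3) = 3. Minimum is 3 at row 3 (w3 leaves); pivot element 14/3.
Pivot on row 3; the z-row RHS becomes 24 − (-13/3)·3 = 37.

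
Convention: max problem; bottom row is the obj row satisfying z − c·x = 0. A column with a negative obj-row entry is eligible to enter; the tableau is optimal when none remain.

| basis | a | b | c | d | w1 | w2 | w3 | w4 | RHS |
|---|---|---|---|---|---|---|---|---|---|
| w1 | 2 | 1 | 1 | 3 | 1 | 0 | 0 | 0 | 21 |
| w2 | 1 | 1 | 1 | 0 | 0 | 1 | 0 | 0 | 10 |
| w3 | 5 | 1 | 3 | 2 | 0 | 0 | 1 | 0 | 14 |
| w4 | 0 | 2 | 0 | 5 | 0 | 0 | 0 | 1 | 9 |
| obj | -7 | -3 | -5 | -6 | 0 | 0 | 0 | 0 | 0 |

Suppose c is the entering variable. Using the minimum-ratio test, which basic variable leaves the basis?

w3

Column c entries and ratios — w1: 21/1 = 21; w2: 10/1 = 10; w3: 14/3 = 14/3; w4: 0 ≤ 0, skip.
Smallest ratio is 14/3 in the row of w3, so w3 leaves.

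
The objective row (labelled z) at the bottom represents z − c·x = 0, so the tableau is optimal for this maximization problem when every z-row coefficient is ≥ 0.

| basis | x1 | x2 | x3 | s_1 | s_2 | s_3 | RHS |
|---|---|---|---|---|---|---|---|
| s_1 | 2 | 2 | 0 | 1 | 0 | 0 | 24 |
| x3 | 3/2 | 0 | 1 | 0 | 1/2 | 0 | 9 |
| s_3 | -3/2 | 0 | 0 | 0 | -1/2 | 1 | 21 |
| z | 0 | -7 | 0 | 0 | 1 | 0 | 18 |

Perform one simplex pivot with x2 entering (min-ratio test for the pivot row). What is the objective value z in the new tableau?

Ratio test on column x2 — row 1: 24/2 = 12; row 2: entry 0 ≤ 0; row 3: entry 0 ≤ 0. Minimum is 12 at row 1 (s_1 leaves); pivot element 2.
Pivot on row 1; the z-row RHS becomes 18 − (-7)·12 = 102.

102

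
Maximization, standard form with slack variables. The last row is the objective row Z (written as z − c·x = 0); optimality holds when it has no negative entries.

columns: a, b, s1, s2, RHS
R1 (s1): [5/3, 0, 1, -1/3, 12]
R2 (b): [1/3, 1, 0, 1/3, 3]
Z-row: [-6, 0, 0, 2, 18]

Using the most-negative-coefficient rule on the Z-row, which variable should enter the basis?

a

Negative Z-row entries: a: -6.
The most negative is -6 in column a, so a enters.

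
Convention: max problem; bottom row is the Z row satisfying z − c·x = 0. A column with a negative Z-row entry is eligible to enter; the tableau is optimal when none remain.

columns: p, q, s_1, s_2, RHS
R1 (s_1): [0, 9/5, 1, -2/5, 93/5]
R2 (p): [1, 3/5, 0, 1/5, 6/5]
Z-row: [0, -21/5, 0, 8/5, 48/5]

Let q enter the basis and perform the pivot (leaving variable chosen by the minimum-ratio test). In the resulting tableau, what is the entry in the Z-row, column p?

7

Ratio test on column q — row 1: (93/5)/(9/5) = 31/3; row 2: (6/5)/(3/5) = 2. Minimum is 2 at row 2 (p leaves); pivot element 3/5.
Divide row 2 by 3/5; eliminate column q from the other rows.
Z-row update in column p: 0 − (-21/5)·(5/3) = 7.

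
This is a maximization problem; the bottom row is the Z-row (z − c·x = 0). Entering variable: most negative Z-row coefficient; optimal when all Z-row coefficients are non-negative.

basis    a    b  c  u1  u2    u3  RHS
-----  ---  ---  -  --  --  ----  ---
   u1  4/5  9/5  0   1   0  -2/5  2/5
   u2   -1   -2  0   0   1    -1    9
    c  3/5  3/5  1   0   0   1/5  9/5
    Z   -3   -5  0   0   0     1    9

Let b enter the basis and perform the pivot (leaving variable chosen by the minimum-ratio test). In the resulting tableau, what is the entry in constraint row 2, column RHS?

Ratio test on column b — row 1: (2/5)/(9/5) = 2/9; row 2: entry -2 ≤ 0; row 3: (9/5)/(3/5) = 3. Minimum is 2/9 at row 1 (u1 leaves); pivot element 9/5.
Divide row 1 by 9/5; eliminate column b from the other rows.
Row 2 update in column RHS: 9 − (-2)·(2/9) = 85/9.

85/9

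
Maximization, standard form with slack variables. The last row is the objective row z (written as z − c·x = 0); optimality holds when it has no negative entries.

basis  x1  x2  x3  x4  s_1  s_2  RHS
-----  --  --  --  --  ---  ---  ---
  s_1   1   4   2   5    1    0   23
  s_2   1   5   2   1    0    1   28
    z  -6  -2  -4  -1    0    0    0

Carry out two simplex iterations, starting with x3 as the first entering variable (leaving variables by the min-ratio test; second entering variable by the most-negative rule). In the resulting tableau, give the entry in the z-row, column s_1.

6

Ratio test on column x3 — row 1: 23/2 = 23/2; row 2: 28/2 = 14. Minimum is 23/2 at row 1 (s_1 leaves); pivot element 2.
Divide row 1 by 2; eliminate column x3 from the other rows.
Second iteration: most negative z-row entry is -4 in column x1, so x1 enters.
Ratio test on column x1 — row 1: (23/2)/(1/2) = 23; row 2: entry 0 ≤ 0. Minimum is 23 at row 1 (x3 leaves); pivot element 1/2.
Divide row 1 by 1/2; eliminate column x1 from the other rows.
After both pivots, the entry at the z-row, column s_1 is 6.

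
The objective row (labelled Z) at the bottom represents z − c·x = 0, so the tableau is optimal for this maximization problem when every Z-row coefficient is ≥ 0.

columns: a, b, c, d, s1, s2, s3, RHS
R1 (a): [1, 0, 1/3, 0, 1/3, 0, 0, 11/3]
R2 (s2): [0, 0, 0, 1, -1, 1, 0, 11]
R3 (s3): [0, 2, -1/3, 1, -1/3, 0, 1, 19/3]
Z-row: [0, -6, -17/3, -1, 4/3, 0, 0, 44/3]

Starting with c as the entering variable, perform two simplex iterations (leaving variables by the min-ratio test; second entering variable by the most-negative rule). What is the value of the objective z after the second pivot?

Ratio test on column c — row 1: (11/3)/(1/3) = 11; row 2: entry 0 ≤ 0; row 3: entry -1/3 ≤ 0. Minimum is 11 at row 1 (a leaves); pivot element 1/3.
Pivot on row 1; the Z-row RHS becomes 44/3 − (-17/3)·11 = 77.
Next entering variable (most negative Z-row entry -6): b.
Ratio test on column b — row 1: entry 0 ≤ 0; row 2: entry 0 ≤ 0; row 3: 10/2 = 5. Minimum is 5 at row 3 (s3 leaves); pivot element 2.
After the second pivot the Z-row RHS is 77 − (-6)·5 = 107.

107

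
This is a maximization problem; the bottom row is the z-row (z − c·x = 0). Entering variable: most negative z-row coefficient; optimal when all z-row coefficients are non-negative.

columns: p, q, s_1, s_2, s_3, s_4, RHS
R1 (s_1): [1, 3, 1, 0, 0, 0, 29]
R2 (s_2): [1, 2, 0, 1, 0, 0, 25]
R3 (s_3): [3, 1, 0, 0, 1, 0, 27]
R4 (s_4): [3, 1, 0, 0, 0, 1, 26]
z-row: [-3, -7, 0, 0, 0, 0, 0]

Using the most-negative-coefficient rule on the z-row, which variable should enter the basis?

Negative z-row entries: p: -3, q: -7.
The most negative is -7 in column q, so q enters.

q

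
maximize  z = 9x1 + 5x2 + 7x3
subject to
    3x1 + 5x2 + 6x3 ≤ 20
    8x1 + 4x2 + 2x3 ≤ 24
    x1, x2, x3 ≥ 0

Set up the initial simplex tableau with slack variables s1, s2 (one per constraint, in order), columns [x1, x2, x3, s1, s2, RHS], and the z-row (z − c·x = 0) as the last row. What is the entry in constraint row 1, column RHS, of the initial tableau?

The RHS of constraint 1 is b_1 = 20.

20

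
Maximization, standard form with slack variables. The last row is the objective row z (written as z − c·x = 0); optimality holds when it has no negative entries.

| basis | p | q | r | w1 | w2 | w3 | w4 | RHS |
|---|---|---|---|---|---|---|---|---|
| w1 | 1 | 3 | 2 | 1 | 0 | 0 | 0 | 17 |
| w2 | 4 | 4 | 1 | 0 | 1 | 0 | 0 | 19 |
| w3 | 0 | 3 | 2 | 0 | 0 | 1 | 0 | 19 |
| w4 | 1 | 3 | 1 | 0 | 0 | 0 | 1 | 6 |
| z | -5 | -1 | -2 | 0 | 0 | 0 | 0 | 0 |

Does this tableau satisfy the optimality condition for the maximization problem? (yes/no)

The z-row has a negative entry -5 in column p, so it is not optimal.

no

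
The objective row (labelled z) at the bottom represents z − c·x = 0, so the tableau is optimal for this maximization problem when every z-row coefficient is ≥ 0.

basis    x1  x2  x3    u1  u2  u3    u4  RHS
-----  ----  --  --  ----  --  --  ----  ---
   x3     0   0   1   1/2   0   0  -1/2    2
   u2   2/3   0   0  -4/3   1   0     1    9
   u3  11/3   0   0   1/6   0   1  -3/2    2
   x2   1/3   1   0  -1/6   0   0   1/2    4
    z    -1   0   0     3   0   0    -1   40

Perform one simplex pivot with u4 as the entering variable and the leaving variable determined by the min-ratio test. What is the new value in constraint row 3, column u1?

Ratio test on column u4 — row 1: entry -1/2 ≤ 0; row 2: 9/1 = 9; row 3: entry -3/2 ≤ 0; row 4: 4/(1/2) = 8. Minimum is 8 at row 4 (x2 leaves); pivot element 1/2.
Divide row 4 by 1/2; eliminate column u4 from the other rows.
Row 3 update in column u1: 1/6 − (-3/2)·(-1/3) = -1/3.

-1/3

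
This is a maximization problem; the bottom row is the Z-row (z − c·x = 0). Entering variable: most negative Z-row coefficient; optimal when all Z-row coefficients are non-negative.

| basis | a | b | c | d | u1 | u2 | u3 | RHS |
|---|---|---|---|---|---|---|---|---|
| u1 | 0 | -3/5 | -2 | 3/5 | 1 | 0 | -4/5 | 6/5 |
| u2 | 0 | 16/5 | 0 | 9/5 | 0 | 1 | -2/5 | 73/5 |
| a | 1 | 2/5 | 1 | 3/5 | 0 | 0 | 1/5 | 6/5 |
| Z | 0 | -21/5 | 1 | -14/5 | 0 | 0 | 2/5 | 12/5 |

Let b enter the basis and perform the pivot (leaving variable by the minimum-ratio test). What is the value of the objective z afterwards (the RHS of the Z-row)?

Ratio test on column b — row 1: entry -3/5 ≤ 0; row 2: (73/5)/(16/5) = 73/16; row 3: (6/5)/(2/5) = 3. Minimum is 3 at row 3 (a leaves); pivot element 2/5.
Pivot on row 3; the Z-row RHS becomes 12/5 − (-21/5)·3 = 15.

15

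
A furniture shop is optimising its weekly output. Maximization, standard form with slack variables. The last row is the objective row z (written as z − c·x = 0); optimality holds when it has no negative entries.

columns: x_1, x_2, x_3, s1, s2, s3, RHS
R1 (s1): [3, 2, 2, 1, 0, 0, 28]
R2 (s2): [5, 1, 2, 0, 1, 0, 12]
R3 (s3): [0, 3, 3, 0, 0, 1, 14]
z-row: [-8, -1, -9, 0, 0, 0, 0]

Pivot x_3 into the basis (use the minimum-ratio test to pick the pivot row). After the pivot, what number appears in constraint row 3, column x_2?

Ratio test on column x_3 — row 1: 28/2 = 14; row 2: 12/2 = 6; row 3: 14/3 = 14/3. Minimum is 14/3 at row 3 (s3 leaves); pivot element 3.
Divide row 3 by 3; eliminate column x_3 from the other rows.
In the new row 3, the x_2 entry is the old entry divided by the pivot: 3/3 = 1.

1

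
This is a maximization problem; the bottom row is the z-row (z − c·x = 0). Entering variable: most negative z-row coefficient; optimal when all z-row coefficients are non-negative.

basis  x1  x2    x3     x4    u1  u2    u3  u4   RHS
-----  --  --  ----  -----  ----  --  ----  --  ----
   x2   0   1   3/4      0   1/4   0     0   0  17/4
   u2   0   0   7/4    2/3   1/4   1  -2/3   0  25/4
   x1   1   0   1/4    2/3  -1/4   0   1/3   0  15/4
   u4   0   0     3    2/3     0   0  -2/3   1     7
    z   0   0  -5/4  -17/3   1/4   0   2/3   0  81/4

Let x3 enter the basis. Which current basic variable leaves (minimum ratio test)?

u4

Column x3 entries and ratios — x2: (17/4)/(3/4) = 17/3; u2: (25/4)/(7/4) = 25/7; x1: (15/4)/(1/4) = 15; u4: 7/3 = 7/3.
Smallest ratio is 7/3 in the row of u4, so u4 leaves.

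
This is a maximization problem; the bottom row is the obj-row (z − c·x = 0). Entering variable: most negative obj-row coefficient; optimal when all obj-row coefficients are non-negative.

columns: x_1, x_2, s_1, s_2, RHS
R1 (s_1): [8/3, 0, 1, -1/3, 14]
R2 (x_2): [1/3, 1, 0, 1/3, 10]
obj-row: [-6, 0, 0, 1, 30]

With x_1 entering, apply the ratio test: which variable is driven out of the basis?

s_1

Column x_1 entries and ratios — s_1: 14/(8/3) = 21/4; x_2: 10/(1/3) = 30.
Smallest ratio is 21/4 in the row of s_1, so s_1 leaves.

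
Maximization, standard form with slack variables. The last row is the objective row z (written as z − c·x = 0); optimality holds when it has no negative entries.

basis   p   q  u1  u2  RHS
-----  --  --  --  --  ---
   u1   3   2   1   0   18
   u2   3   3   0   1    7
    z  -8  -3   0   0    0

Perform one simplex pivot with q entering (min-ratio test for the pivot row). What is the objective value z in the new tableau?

7

Ratio test on column q — row 1: 18/2 = 9; row 2: 7/3 = 7/3. Minimum is 7/3 at row 2 (u2 leaves); pivot element 3.
Pivot on row 2; the z-row RHS becomes 0 − (-3)·(7/3) = 7.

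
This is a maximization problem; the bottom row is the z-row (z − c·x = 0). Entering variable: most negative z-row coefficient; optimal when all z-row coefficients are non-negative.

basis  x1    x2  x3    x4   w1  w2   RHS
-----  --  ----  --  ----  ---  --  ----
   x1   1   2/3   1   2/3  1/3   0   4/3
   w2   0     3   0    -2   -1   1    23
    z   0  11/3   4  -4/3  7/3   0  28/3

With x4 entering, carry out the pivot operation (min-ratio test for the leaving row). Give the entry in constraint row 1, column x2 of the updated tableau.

1

Ratio test on column x4 — row 1: (4/3)/(2/3) = 2; row 2: entry -2 ≤ 0. Minimum is 2 at row 1 (x1 leaves); pivot element 2/3.
Divide row 1 by 2/3; eliminate column x4 from the other rows.
In the new row 1, the x2 entry is the old entry divided by the pivot: (2/3)/(2/3) = 1.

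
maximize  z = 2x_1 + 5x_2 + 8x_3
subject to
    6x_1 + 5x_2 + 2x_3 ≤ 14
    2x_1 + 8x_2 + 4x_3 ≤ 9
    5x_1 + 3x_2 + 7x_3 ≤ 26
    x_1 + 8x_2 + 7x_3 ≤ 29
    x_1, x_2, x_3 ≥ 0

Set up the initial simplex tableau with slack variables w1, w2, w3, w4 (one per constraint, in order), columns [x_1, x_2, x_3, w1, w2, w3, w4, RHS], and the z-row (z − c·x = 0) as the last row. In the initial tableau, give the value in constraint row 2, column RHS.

9

The RHS of constraint 2 is b_2 = 9.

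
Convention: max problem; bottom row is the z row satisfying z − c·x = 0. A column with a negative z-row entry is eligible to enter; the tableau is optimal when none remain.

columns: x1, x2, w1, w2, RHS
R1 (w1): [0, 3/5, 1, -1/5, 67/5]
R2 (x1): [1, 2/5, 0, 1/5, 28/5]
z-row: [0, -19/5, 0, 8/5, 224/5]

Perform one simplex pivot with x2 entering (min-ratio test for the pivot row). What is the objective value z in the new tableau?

Ratio test on column x2 — row 1: (67/5)/(3/5) = 67/3; row 2: (28/5)/(2/5) = 14. Minimum is 14 at row 2 (x1 leaves); pivot element 2/5.
Pivot on row 2; the z-row RHS becomes 224/5 − (-19/5)·14 = 98.

98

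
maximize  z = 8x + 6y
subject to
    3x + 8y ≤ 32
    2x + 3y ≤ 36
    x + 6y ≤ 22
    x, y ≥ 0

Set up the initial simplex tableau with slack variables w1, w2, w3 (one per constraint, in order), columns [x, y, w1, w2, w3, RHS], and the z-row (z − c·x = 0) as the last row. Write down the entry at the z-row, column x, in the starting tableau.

The z-row carries the negated objective coefficients: the x entry is -8.

-8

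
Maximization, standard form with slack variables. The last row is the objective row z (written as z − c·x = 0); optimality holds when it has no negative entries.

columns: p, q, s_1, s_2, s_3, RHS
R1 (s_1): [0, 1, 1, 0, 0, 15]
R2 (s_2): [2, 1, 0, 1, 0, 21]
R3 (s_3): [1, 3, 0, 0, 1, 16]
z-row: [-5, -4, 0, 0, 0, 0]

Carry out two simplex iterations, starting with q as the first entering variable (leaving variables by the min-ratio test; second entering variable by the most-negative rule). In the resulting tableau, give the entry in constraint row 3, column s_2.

-1/5

Ratio test on column q — row 1: 15/1 = 15; row 2: 21/1 = 21; row 3: 16/3 = 16/3. Minimum is 16/3 at row 3 (s_3 leaves); pivot element 3.
Divide row 3 by 3; eliminate column q from the other rows.
Second iteration: most negative z-row entry is -11/3 in column p, so p enters.
Ratio test on column p — row 1: entry -1/3 ≤ 0; row 2: (47/3)/(5/3) = 47/5; row 3: (16/3)/(1/3) = 16. Minimum is 47/5 at row 2 (s_2 leaves); pivot element 5/3.
Divide row 2 by 5/3; eliminate column p from the other rows.
After both pivots, the entry at constraint row 3, column s_2 is -1/5.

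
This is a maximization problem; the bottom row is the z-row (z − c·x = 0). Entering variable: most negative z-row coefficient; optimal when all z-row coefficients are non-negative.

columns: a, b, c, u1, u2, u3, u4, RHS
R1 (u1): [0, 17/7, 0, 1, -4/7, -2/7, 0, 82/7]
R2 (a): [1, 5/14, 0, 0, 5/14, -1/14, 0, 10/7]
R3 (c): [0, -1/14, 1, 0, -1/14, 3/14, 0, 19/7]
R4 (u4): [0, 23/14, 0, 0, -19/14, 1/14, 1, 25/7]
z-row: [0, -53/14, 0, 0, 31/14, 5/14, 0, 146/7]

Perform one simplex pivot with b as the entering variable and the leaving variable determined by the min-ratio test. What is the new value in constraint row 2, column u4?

-5/23

Ratio test on column b — row 1: (82/7)/(17/7) = 82/17; row 2: (10/7)/(5/14) = 4; row 3: entry -1/14 ≤ 0; row 4: (25/7)/(23/14) = 50/23. Minimum is 50/23 at row 4 (u4 leaves); pivot element 23/14.
Divide row 4 by 23/14; eliminate column b from the other rows.
Row 2 update in column u4: 0 − (5/14)·(14/23) = -5/23.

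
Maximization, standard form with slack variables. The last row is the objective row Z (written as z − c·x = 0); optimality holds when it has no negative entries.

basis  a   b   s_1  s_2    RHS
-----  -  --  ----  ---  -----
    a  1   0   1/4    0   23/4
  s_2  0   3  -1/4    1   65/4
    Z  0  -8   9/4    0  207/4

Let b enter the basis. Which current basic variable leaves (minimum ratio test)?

s_2

Column b entries and ratios — a: 0 ≤ 0, skip; s_2: (65/4)/3 = 65/12.
Smallest ratio is 65/12 in the row of s_2, so s_2 leaves.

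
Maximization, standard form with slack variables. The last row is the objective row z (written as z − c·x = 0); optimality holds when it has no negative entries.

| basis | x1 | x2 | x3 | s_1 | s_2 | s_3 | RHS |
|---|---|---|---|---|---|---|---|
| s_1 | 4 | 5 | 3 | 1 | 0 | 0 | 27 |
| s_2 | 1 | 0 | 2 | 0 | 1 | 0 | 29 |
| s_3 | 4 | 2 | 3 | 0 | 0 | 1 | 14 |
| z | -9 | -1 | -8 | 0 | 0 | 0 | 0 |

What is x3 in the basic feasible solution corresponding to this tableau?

0

x3 is not in the basis, so in the current basic feasible solution x3 = 0.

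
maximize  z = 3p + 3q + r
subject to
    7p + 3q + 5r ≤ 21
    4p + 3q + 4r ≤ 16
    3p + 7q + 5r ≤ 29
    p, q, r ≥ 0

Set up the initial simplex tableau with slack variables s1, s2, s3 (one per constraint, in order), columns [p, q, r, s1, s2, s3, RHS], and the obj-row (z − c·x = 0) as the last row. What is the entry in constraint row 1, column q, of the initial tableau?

3

Constraint 1 has coefficient 3 on q.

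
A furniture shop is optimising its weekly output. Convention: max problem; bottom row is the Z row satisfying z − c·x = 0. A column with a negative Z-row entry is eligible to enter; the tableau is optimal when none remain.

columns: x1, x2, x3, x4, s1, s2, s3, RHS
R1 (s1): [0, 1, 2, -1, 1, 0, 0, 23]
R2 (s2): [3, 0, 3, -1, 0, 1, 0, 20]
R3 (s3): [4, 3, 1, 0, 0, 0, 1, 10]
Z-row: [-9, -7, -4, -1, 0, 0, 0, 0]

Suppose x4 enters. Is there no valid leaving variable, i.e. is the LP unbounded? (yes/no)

Every constraint-row entry in column x4 is ≤ 0, so increasing x4 is unbounded.

yes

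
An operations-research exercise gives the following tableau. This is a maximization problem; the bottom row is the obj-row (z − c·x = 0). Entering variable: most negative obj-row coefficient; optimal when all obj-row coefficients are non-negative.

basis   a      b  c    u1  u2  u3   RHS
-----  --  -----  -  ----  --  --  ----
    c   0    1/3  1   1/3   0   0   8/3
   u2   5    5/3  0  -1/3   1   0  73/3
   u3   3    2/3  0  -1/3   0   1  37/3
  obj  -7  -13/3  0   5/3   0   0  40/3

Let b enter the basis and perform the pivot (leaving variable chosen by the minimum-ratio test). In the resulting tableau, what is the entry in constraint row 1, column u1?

1

Ratio test on column b — row 1: (8/3)/(1/3) = 8; row 2: (73/3)/(5/3) = 73/5; row 3: (37/3)/(2/3) = 37/2. Minimum is 8 at row 1 (c leaves); pivot element 1/3.
Divide row 1 by 1/3; eliminate column b from the other rows.
In the new row 1, the u1 entry is the old entry divided by the pivot: (1/3)/(1/3) = 1.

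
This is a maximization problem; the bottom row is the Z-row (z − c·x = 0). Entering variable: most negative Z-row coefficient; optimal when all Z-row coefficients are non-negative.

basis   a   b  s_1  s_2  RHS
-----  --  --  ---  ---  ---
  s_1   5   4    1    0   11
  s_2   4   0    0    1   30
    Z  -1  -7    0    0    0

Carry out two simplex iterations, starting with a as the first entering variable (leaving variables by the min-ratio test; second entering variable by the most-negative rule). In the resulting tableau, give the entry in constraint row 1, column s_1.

Ratio test on column a — row 1: 11/5 = 11/5; row 2: 30/4 = 15/2. Minimum is 11/5 at row 1 (s_1 leaves); pivot element 5.
Divide row 1 by 5; eliminate column a from the other rows.
Second iteration: most negative Z-row entry is -31/5 in column b, so b enters.
Ratio test on column b — row 1: (11/5)/(4/5) = 11/4; row 2: entry -16/5 ≤ 0. Minimum is 11/4 at row 1 (a leaves); pivot element 4/5.
Divide row 1 by 4/5; eliminate column b from the other rows.
After both pivots, the entry at constraint row 1, column s_1 is 1/4.

1/4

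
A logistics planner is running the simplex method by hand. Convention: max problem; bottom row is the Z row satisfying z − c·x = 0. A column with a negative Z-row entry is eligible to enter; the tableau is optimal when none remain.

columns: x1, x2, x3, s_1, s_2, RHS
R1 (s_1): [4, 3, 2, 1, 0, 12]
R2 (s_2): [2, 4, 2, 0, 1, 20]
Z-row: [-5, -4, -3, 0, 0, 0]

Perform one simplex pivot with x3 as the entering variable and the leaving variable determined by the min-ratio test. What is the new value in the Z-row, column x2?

Ratio test on column x3 — row 1: 12/2 = 6; row 2: 20/2 = 10. Minimum is 6 at row 1 (s_1 leaves); pivot element 2.
Divide row 1 by 2; eliminate column x3 from the other rows.
Z-row update in column x2: -4 − (-3)·(3/2) = 1/2.

1/2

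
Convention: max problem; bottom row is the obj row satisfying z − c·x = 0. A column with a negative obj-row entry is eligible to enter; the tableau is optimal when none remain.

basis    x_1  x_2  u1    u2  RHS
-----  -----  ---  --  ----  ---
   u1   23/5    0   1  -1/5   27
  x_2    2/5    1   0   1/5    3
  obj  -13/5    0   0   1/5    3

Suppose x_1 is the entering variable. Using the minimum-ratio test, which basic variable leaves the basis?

u1

Column x_1 entries and ratios — u1: 27/(23/5) = 135/23; x_2: 3/(2/5) = 15/2.
Smallest ratio is 135/23 in the row of u1, so u1 leaves.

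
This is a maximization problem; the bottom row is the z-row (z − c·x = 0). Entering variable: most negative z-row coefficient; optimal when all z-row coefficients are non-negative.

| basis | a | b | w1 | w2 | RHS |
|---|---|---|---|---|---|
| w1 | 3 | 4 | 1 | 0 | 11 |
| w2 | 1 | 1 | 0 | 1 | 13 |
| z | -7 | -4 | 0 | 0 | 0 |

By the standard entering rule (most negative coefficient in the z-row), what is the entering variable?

a

Negative z-row entries: a: -7, b: -4.
The most negative is -7 in column a, so a enters.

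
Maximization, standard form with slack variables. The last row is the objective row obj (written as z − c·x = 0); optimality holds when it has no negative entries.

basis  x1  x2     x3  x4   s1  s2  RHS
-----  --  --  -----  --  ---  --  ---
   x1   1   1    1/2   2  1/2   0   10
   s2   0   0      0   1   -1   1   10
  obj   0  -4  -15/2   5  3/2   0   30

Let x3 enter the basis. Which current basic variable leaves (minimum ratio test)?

Column x3 entries and ratios — x1: 10/(1/2) = 20; s2: 0 ≤ 0, skip.
Smallest ratio is 20 in the row of x1, so x1 leaves.

x1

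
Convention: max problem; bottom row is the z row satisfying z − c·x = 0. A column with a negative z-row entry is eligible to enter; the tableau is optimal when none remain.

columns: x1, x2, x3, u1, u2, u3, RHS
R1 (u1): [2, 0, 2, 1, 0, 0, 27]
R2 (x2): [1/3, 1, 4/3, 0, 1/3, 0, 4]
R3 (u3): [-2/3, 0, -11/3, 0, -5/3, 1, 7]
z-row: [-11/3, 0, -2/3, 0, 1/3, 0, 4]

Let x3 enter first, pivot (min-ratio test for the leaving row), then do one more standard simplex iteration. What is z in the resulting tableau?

48

Ratio test on column x3 — row 1: 27/2 = 27/2; row 2: 4/(4/3) = 3; row 3: entry -11/3 ≤ 0. Minimum is 3 at row 2 (x2 leaves); pivot element 4/3.
Pivot on row 2; the z-row RHS becomes 4 − (-2/3)·3 = 6.
Next entering variable (most negative z-row entry -7/2): x1.
Ratio test on column x1 — row 1: 21/(3/2) = 14; row 2: 3/(1/4) = 12; row 3: 18/(1/4) = 72. Minimum is 12 at row 2 (x3 leaves); pivot element 1/4.
After the second pivot the z-row RHS is 6 − (-7/2)·12 = 48.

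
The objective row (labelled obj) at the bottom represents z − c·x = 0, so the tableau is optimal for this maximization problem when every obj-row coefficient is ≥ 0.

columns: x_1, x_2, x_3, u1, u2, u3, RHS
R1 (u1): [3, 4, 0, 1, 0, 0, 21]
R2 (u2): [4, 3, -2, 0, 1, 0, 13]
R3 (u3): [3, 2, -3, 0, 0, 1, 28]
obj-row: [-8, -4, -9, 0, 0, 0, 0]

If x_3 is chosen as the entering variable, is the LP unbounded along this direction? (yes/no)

yes

Every constraint-row entry in column x_3 is ≤ 0, so increasing x_3 is unbounded.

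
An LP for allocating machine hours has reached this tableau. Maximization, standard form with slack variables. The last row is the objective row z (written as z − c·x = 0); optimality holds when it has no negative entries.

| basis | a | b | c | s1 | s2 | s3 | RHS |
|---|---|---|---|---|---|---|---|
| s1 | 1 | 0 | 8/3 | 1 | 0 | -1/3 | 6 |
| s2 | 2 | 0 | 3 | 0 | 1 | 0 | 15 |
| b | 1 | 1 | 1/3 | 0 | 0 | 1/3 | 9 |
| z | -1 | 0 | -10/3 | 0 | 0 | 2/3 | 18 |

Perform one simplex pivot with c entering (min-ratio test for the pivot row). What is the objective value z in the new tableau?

Ratio test on column c — row 1: 6/(8/3) = 9/4; row 2: 15/3 = 5; row 3: 9/(1/3) = 27. Minimum is 9/4 at row 1 (s1 leaves); pivot element 8/3.
Pivot on row 1; the z-row RHS becomes 18 − (-10/3)·(9/4) = 51/2.

51/2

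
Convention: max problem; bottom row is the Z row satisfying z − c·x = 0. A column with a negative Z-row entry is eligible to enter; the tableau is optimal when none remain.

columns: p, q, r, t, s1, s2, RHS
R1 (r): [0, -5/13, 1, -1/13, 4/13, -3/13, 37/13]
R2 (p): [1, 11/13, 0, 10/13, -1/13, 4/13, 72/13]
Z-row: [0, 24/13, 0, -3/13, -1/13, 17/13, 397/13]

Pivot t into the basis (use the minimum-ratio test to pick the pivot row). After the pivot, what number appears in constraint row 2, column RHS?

36/5

Ratio test on column t — row 1: entry -1/13 ≤ 0; row 2: (72/13)/(10/13) = 36/5. Minimum is 36/5 at row 2 (p leaves); pivot element 10/13.
Divide row 2 by 10/13; eliminate column t from the other rows.
In the new row 2, the RHS entry is the old entry divided by the pivot: (72/13)/(10/13) = 36/5.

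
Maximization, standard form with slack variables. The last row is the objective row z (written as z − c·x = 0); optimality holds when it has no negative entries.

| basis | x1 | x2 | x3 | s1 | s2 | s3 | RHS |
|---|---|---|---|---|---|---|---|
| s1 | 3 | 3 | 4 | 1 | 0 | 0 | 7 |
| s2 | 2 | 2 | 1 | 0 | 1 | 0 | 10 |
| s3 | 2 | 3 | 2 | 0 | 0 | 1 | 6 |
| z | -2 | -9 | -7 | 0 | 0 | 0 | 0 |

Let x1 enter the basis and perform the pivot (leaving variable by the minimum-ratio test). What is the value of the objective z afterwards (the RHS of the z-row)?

14/3

Ratio test on column x1 — row 1: 7/3 = 7/3; row 2: 10/2 = 5; row 3: 6/2 = 3. Minimum is 7/3 at row 1 (s1 leaves); pivot element 3.
Pivot on row 1; the z-row RHS becomes 0 − (-2)·(7/3) = 14/3.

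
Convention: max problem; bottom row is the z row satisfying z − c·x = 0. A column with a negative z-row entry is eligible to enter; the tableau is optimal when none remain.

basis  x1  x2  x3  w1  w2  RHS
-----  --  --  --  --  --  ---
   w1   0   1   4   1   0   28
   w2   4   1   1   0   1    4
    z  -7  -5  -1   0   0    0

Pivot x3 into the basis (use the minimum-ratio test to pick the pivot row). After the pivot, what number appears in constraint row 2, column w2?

Ratio test on column x3 — row 1: 28/4 = 7; row 2: 4/1 = 4. Minimum is 4 at row 2 (w2 leaves); pivot element 1.
Divide row 2 by 1; eliminate column x3 from the other rows.
In the new row 2, the w2 entry is the old entry divided by the pivot: 1/1 = 1.

1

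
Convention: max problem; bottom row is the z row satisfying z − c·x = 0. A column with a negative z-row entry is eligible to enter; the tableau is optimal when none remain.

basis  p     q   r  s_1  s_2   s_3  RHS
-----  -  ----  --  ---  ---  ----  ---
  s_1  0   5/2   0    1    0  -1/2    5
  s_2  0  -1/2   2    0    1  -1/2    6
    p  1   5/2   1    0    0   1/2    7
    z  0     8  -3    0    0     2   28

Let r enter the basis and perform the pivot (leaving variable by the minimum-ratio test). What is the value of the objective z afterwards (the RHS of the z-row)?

37

Ratio test on column r — row 1: entry 0 ≤ 0; row 2: 6/2 = 3; row 3: 7/1 = 7. Minimum is 3 at row 2 (s_2 leaves); pivot element 2.
Pivot on row 2; the z-row RHS becomes 28 − (-3)·3 = 37.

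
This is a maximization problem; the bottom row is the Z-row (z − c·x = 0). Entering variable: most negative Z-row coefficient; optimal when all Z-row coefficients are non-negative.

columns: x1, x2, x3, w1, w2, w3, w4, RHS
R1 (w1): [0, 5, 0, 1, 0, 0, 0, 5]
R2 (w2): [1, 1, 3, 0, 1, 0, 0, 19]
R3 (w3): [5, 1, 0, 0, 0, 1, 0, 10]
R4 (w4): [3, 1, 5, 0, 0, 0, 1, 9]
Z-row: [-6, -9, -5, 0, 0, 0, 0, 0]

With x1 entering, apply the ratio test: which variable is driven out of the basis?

w3

Column x1 entries and ratios — w1: 0 ≤ 0, skip; w2: 19/1 = 19; w3: 10/5 = 2; w4: 9/3 = 3.
Smallest ratio is 2 in the row of w3, so w3 leaves.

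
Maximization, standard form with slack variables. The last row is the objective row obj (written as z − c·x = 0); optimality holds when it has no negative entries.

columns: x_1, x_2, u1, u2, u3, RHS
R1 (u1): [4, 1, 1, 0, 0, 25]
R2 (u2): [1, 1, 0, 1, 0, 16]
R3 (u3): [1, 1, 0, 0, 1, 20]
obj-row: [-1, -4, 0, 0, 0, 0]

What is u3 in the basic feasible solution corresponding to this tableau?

20

u3 is basic (row 3); its value is the RHS of that row, 20.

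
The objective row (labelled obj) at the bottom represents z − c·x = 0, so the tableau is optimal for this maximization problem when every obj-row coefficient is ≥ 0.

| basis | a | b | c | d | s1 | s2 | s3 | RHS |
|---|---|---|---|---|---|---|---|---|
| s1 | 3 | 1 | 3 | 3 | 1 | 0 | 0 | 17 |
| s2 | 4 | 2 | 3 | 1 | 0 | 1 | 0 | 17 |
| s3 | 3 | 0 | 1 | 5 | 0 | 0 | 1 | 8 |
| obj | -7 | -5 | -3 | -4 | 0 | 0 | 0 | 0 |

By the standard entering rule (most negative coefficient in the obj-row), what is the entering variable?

a

Negative obj-row entries: a: -7, b: -5, c: -3, d: -4.
The most negative is -7 in column a, so a enters.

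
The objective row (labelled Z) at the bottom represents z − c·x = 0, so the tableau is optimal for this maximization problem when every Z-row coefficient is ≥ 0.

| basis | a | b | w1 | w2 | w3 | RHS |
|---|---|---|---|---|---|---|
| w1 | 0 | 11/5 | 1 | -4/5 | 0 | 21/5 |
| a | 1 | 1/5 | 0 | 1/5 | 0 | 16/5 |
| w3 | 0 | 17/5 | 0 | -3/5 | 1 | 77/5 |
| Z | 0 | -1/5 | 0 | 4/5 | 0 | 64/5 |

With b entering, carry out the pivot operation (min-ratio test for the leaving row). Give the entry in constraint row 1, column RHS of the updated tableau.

Ratio test on column b — row 1: (21/5)/(11/5) = 21/11; row 2: (16/5)/(1/5) = 16; row 3: (77/5)/(17/5) = 77/17. Minimum is 21/11 at row 1 (w1 leaves); pivot element 11/5.
Divide row 1 by 11/5; eliminate column b from the other rows.
In the new row 1, the RHS entry is the old entry divided by the pivot: (21/5)/(11/5) = 21/11.

21/11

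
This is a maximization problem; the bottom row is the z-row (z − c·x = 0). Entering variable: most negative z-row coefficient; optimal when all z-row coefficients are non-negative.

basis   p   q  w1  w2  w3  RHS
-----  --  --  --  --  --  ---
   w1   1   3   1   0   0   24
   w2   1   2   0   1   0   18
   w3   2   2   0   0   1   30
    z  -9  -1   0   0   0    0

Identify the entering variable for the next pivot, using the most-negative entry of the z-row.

Negative z-row entries: p: -9, q: -1.
The most negative is -9 in column p, so p enters.

p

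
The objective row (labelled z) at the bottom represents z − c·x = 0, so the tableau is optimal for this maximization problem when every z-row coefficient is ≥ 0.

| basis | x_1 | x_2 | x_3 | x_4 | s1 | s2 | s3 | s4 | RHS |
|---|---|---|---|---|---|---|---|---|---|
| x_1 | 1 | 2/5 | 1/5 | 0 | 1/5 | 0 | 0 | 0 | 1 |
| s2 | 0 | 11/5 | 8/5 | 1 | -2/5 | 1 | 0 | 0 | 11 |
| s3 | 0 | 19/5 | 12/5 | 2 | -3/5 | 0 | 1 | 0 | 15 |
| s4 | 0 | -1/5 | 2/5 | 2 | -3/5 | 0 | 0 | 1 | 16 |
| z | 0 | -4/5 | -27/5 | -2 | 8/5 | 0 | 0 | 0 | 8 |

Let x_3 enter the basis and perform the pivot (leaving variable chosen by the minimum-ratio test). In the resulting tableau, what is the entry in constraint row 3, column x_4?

2

Ratio test on column x_3 — row 1: 1/(1/5) = 5; row 2: 11/(8/5) = 55/8; row 3: 15/(12/5) = 25/4; row 4: 16/(2/5) = 40. Minimum is 5 at row 1 (x_1 leaves); pivot element 1/5.
Divide row 1 by 1/5; eliminate column x_3 from the other rows.
Row 3 update in column x_4: 2 − (12/5)·0 = 2.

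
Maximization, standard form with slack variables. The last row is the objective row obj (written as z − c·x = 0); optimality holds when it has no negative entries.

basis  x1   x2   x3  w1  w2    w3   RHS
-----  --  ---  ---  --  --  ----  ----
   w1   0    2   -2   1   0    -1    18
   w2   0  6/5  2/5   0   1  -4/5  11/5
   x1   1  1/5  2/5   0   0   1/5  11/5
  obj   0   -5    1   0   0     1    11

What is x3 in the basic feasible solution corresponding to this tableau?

x3 is not in the basis, so in the current basic feasible solution x3 = 0.

0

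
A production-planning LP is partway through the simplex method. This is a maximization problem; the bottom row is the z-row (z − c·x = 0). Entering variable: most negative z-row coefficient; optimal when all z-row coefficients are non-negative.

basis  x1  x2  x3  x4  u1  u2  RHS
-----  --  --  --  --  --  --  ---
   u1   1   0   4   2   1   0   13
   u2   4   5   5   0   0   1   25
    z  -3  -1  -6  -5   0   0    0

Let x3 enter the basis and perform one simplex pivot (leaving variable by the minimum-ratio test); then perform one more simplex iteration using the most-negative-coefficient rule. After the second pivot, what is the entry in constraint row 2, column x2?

Ratio test on column x3 — row 1: 13/4 = 13/4; row 2: 25/5 = 5. Minimum is 13/4 at row 1 (u1 leaves); pivot element 4.
Divide row 1 by 4; eliminate column x3 from the other rows.
Second iteration: most negative z-row entry is -2 in column x4, so x4 enters.
Ratio test on column x4 — row 1: (13/4)/(1/2) = 13/2; row 2: entry -5/2 ≤ 0. Minimum is 13/2 at row 1 (x3 leaves); pivot element 1/2.
Divide row 1 by 1/2; eliminate column x4 from the other rows.
After both pivots, the entry at constraint row 2, column x2 is 5.

5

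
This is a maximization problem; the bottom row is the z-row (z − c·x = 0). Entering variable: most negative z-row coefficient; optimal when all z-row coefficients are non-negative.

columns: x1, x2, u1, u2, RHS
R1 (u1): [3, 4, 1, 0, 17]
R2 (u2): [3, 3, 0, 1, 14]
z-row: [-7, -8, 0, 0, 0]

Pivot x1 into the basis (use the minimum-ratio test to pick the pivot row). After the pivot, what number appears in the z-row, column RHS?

98/3

Ratio test on column x1 — row 1: 17/3 = 17/3; row 2: 14/3 = 14/3. Minimum is 14/3 at row 2 (u2 leaves); pivot element 3.
Divide row 2 by 3; eliminate column x1 from the other rows.
z-row update in column RHS: 0 − (-7)·(14/3) = 98/3.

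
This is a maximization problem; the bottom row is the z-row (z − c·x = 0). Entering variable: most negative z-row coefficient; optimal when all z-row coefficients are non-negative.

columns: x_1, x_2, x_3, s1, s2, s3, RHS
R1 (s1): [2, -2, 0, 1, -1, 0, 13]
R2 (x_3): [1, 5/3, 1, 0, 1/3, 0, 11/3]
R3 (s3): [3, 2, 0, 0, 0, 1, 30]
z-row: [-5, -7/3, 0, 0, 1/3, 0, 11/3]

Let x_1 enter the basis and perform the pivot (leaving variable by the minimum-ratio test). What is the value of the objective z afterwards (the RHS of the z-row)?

Ratio test on column x_1 — row 1: 13/2 = 13/2; row 2: (11/3)/1 = 11/3; row 3: 30/3 = 10. Minimum is 11/3 at row 2 (x_3 leaves); pivot element 1.
Pivot on row 2; the z-row RHS becomes 11/3 − (-5)·(11/3) = 22.

22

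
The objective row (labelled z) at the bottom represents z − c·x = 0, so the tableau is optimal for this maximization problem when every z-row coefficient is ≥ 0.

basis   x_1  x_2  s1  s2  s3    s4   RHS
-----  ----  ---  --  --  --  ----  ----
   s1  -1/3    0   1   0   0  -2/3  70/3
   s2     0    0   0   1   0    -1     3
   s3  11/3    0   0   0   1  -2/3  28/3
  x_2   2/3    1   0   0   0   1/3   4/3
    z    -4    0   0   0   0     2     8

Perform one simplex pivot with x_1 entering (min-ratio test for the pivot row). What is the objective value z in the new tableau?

16

Ratio test on column x_1 — row 1: entry -1/3 ≤ 0; row 2: entry 0 ≤ 0; row 3: (28/3)/(11/3) = 28/11; row 4: (4/3)/(2/3) = 2. Minimum is 2 at row 4 (x_2 leaves); pivot element 2/3.
Pivot on row 4; the z-row RHS becomes 8 − (-4)·2 = 16.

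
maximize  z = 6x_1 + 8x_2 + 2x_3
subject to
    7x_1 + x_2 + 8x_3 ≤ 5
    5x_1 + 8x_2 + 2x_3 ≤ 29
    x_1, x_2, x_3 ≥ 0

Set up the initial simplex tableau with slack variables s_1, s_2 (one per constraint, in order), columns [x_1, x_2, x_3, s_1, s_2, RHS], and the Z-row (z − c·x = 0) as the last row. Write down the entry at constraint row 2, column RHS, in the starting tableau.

The RHS of constraint 2 is b_2 = 29.

29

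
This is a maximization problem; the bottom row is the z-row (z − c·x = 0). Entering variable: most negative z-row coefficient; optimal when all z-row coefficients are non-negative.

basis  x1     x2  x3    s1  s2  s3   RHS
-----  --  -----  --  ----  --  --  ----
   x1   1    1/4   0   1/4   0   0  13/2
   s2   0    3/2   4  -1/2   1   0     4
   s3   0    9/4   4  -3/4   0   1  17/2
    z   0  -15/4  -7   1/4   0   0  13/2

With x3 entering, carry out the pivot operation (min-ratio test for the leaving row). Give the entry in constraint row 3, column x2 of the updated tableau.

3/4

Ratio test on column x3 — row 1: entry 0 ≤ 0; row 2: 4/4 = 1; row 3: (17/2)/4 = 17/8. Minimum is 1 at row 2 (s2 leaves); pivot element 4.
Divide row 2 by 4; eliminate column x3 from the other rows.
Row 3 update in column x2: 9/4 − 4·(3/8) = 3/4.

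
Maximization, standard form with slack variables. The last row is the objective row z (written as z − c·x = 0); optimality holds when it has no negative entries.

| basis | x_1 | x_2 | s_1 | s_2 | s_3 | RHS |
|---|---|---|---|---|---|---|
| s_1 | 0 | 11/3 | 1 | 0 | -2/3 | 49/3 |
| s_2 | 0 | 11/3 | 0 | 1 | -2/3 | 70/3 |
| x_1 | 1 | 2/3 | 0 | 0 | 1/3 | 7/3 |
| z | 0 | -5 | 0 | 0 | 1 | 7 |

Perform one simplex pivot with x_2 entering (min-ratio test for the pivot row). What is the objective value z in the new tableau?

49/2

Ratio test on column x_2 — row 1: (49/3)/(11/3) = 49/11; row 2: (70/3)/(11/3) = 70/11; row 3: (7/3)/(2/3) = 7/2. Minimum is 7/2 at row 3 (x_1 leaves); pivot element 2/3.
Pivot on row 3; the z-row RHS becomes 7 − (-5)·(7/2) = 49/2.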